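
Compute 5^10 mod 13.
By repeated squaring (mod 13): 5^{1}≡5, 5^{2}≡12, 5^{4}≡1, 5^{8}≡1. Then 5^{10} = 5^{8+2} ≡ 1 × 12 ≡ 12 (mod 13)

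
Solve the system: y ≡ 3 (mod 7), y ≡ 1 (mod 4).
M = 7 × 4 = 28. M₁ = 4, y₁ ≡ 2 (mod 7). M₂ = 7, y₂ ≡ 3 (mod 4). y = 3×4×2 + 1×7×3 ≡ 17 (mod 28)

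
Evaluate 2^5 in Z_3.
Using Fermat: 2^{2} ≡ 1 (mod 3). 5 ≡ 1 (mod 2). So 2^{5} ≡ 2^{1} ≡ 2 (mod 3)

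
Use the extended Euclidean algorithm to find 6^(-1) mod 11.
Extended GCD: 6(2) + 11(-1) = 1. So 6^(-1) ≡ 2 (mod 11). Verify: 6 × 2 = 12 ≡ 1 (mod 11)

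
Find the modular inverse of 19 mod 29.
Since 29 is prime, by Fermat 19^(-1) ≡ 19^{27} ≡ 26 mod 29. Verify: 19 × 26 = 494 ≡ 1 mod 29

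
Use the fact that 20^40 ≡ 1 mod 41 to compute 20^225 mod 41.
By Fermat: 20^{40} ≡ 1 mod 41. 225 ≡ 25 mod 40. So 20^{225} ≡ 20^{25} ≡ 32 mod 41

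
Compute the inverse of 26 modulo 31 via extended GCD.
Extended GCD: 26(6) + 31(-5) = 1. So 26^(-1) ≡ 6 (mod 31). Verify: 26 × 6 = 156 ≡ 1 (mod 31)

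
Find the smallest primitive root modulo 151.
g = 6. For each prime q|150: 6^{75}≡150, 6^{50}≡32, 6^{30}≡59, none ≡ 1, so ord_151(6) = 150 and 6 is a primitive root.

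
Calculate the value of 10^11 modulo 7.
Using Fermat: 10^{6} ≡ 1 mod 7. 11 ≡ 5 mod 6. So 10^{11} ≡ 10^{5} ≡ 5 mod 7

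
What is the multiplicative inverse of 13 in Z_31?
Since 31 is prime, by Fermat 13^(-1) ≡ 13^{29} ≡ 12 mod 31. Verify: 13 × 12 = 156 ≡ 1 mod 31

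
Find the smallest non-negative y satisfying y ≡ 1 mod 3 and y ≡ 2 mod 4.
M = 3 × 4 = 12. M₁ = 4, y₁ ≡ 1 mod 3. M₂ = 3, y₂ ≡ 3 mod 4. y = 1×4×1 + 2×3×3 ≡ 10 mod 12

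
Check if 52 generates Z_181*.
52^{90} ≡ 1 mod 181 and 90 < 180, so ord_181(52) = 90 ≠ 180 and 52 is not a primitive root.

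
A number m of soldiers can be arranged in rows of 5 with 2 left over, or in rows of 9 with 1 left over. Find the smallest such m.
M = 5 × 9 = 45. M₁ = 9, y₁ ≡ 4 mod 5. M₂ = 5, y₂ ≡ 2 mod 9. m = 2×9×4 + 1×5×2 ≡ 37 mod 45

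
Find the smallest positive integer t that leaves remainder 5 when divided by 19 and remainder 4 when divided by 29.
M = 19 × 29 = 551. M₁ = 29, y₁ ≡ 2 (mod 19). M₂ = 19, y₂ ≡ 26 (mod 29). t = 5×29×2 + 4×19×26 ≡ 62 (mod 551)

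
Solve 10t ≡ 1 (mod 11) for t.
Since 11 is prime, by Fermat 10^(-1) ≡ 10^{9} ≡ 10 (mod 11). Verify: 10 × 10 = 100 ≡ 1 (mod 11)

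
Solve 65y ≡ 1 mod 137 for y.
Since 137 is prime, by Fermat 65^(-1) ≡ 65^{135} ≡ 78 mod 137. Verify: 65 × 78 = 5070 ≡ 1 mod 137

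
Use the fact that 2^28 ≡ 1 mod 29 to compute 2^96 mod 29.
By Fermat: 2^{28} ≡ 1 mod 29. 96 = 3×28 + 12. So 2^{96} ≡ 2^{12} ≡ 7 mod 29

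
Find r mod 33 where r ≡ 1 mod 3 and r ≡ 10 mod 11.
M = 3 × 11 = 33. M₁ = 11, y₁ ≡ 2 mod 3. M₂ = 3, y₂ ≡ 4 mod 11. r = 1×11×2 + 10×3×4 ≡ 10 mod 33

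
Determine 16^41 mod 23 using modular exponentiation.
Using Fermat: 16^{22} ≡ 1 mod 23. 41 ≡ 19 mod 22. So 16^{41} ≡ 16^{19} ≡ 12 mod 23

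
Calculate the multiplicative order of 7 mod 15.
Powers of 7 mod 15: 7^1≡7, 7^2≡4, 7^3≡13, 7^4≡1. ord_15(7) = 4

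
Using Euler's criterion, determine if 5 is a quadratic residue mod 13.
By Euler's criterion: 5^{6} ≡ 12 mod 13. Since this equals -1 (≡ 12), 5 is not a QR.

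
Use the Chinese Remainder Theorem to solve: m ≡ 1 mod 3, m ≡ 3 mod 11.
M = 3 × 11 = 33. M₁ = 11, y₁ ≡ 2 mod 3. M₂ = 3, y₂ ≡ 4 mod 11. m = 1×11×2 + 3×3×4 ≡ 25 mod 33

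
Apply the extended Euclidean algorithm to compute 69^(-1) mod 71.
Extended GCD: 69(35) + 71(-34) = 1. So 69^(-1) ≡ 35 mod 71. Verify: 69 × 35 = 2415 ≡ 1 mod 71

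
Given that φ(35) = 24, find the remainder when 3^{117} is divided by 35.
By Euler: 3^{24} ≡ 1 mod 35 since gcd(3, 35) = 1. 117 = 4×24 + 21. So 3^{117} ≡ 3^{21} ≡ 13 mod 35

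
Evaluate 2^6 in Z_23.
By repeated squaring mod 23: 2^{1}≡2, 2^{2}≡4, 2^{4}≡16. Then 2^{6} = 2^{4+2} ≡ 16 × 4 ≡ 18 mod 23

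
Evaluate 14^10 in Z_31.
By repeated squaring (mod 31): 14^{1}≡14, 14^{2}≡10, 14^{4}≡7, 14^{8}≡18. Then 14^{10} = 14^{8+2} ≡ 18 × 10 ≡ 25 (mod 31)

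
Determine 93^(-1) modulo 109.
Since 109 is prime, by Fermat 93^(-1) ≡ 93^{107} ≡ 34 mod 109. Verify: 93 × 34 = 3162 ≡ 1 mod 109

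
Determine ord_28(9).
Powers of 9 mod 28: 9^1≡9, 9^2≡25, 9^3≡1. So the order of 9 is 3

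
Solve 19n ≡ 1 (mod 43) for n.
Since 43 is prime, by Fermat 19^(-1) ≡ 19^{41} ≡ 34 (mod 43). Verify: 19 × 34 = 646 ≡ 1 (mod 43)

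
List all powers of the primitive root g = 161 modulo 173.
161^1, 161^2, ..., 161^{172} mod 173: [161, 144, 2, 149, 115, 4, 125, 57, 8, 77, 114, 16, 154, 55, 32, 135, 110, 64, 97, 47, 128, 21, 94, 83, 42, 15, 166, 84, 30, 159, 168, 60, 145, 163, 120, 117, 153, 67, 61, 133, 134, 122, 93, 95, 71, 13, 17, 142, 26, 34, 111, 52, 68, 49, 104, 136, 98, 35, 99, 23, 70, 25, 46, 140, 50, 92, 107, 100, 11, 41, 27, 22, 82, 54, 44, 164, 108, 88, 155, 43, 3, 137, 86, 6, 101, 172, 12, 29, 171, 24, 58, 169, 48, 116, 165, 96, 59, 157, 19, 118, 141, 38, 63, 109, 76, 126, 45, 152, 79, 90, 131, 158, 7, 89, 143, 14, 5, 113, 28, 10, 53, 56, 20, 106, 112, 40, 39, 51, 80, 78, 102, 160, 156, 31, 147, 139, 62, 121, 105, 124, 69, 37, 75, 138, 74, 150, 103, 148, 127, 33, 123, 81, 66, 73, 162, 132, 146, 151, 91, 119, 129, 9, 65, 85, 18, 130, 170, 36, 87, 167, 72, 1]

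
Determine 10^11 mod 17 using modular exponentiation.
By repeated squaring (mod 17): 10^{1}≡10, 10^{2}≡15, 10^{4}≡4, 10^{8}≡16. Then 10^{11} = 10^{8+2+1} ≡ 16 × 15 × 10 ≡ 3 (mod 17)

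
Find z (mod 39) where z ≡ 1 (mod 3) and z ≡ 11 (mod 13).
M = 3 × 13 = 39. M₁ = 13, y₁ ≡ 1 (mod 3). M₂ = 3, y₂ ≡ 9 (mod 13). z = 1×13×1 + 11×3×9 ≡ 37 (mod 39)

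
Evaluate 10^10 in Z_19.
By repeated squaring (mod 19): 10^{1}≡10, 10^{2}≡5, 10^{4}≡6, 10^{8}≡17. Then 10^{10} = 10^{8+2} ≡ 17 × 5 ≡ 9 (mod 19)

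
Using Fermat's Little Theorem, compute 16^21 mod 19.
By Fermat: 16^{18} ≡ 1 mod 19. So 16^{21} = 16^{18} · 16^{3} ≡ 16^{3} ≡ 11 mod 19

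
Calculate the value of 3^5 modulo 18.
By repeated squaring (mod 18): 3^{1}≡3, 3^{2}≡9, 3^{4}≡9. Then 3^{5} = 3^{4+1} ≡ 9 × 3 ≡ 9 (mod 18)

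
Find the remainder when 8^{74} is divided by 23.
By Fermat: 8^{22} ≡ 1 (mod 23). 74 = 3×22 + 8. So 8^{74} ≡ 8^{8} ≡ 4 (mod 23)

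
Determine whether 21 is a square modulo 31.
By Euler's criterion: 21^{15} ≡ 30 mod 31. Since this equals -1 (≡ 30), 21 is not a QR.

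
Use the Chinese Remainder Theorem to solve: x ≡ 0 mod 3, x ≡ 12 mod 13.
M = 3 × 13 = 39. M₁ = 13, y₁ ≡ 1 mod 3. M₂ = 3, y₂ ≡ 9 mod 13. x = 0×13×1 + 12×3×9 ≡ 12 mod 39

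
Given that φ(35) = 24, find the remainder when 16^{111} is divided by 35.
By Euler: 16^{24} ≡ 1 mod 35 since gcd(16, 35) = 1. 111 = 4×24 + 15. So 16^{111} ≡ 16^{15} ≡ 1 mod 35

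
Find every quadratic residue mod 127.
Quadratic residues modulo 127: {1, 2, 4, 8, 9, 11, 13, 15, 16, 17, 18, 19, 21, 22, 25, 26, 30, 31, 32, 34, 35, 36, 37, 38, 41, 42, 44, 47, 49, 50, 52, 60, 61, 62, 64, 68, 69, 70, 71, 72, 73, 74, 76, 79, 81, 82, 84, 87, 88, 94, 98, 99, 100, 103, 104, 107, 113, 115, 117, 120, 121, 122, 124}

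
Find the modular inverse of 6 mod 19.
Since 19 is prime, by Fermat 6^(-1) ≡ 6^{17} ≡ 16 mod 19. Verify: 6 × 16 = 96 ≡ 1 mod 19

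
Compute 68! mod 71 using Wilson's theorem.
(70)! = (68)! × (69) × (70) ≡ -1 mod 71. So (68)! ≡ -1 × [(70)(69)]^(-1) ≡ 35 mod 71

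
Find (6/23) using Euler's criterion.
(6/23) = 6^{11} mod 23 = 1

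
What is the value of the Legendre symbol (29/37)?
(29/37) = 29^{18} mod 37 = -1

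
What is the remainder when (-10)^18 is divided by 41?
By repeated squaring (mod 41): (-10)^{1}≡31, (-10)^{2}≡18, (-10)^{4}≡37, (-10)^{8}≡16, (-10)^{16}≡10. Then (-10)^{18} = (-10)^{16+2} ≡ 10 × 18 ≡ 16 (mod 41)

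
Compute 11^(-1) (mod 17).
Since 17 is prime, by Fermat 11^(-1) ≡ 11^{15} ≡ 14 (mod 17). Verify: 11 × 14 = 154 ≡ 1 (mod 17)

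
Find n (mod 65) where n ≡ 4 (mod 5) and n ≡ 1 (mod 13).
M = 5 × 13 = 65. M₁ = 13, y₁ ≡ 2 (mod 5). M₂ = 5, y₂ ≡ 8 (mod 13). n = 4×13×2 + 1×5×8 ≡ 14 (mod 65)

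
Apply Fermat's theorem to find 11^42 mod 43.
By Fermat's Little Theorem, 11^{42} ≡ 1 mod 43 since 43 is prime and gcd(11, 43) = 1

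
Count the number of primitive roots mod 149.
A prime p has φ(p-1) primitive roots; here φ(148) = 72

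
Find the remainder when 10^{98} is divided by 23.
By Fermat: 10^{22} ≡ 1 mod 23. 98 = 4×22 + 10. So 10^{98} ≡ 10^{10} ≡ 16 mod 23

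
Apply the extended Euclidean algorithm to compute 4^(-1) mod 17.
Extended GCD: 4(-4) + 17(1) = 1. So 4^(-1) ≡ -4 ≡ 13 (mod 17). Verify: 4 × 13 = 52 ≡ 1 (mod 17)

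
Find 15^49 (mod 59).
By repeated squaring (mod 59): 15^{1}≡15, 15^{2}≡48, 15^{4}≡3, 15^{8}≡9, 15^{16}≡22, 15^{32}≡12. Then 15^{49} = 15^{32+16+1} ≡ 12 × 22 × 15 ≡ 7 (mod 59)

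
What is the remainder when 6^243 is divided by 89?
Using Fermat: 6^{88} ≡ 1 mod 89. 243 ≡ 67 mod 88. So 6^{243} ≡ 6^{67} ≡ 63 mod 89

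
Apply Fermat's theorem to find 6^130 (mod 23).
By Fermat: 6^{22} ≡ 1 (mod 23). 130 = 5×22 + 20. So 6^{130} ≡ 6^{20} ≡ 16 (mod 23)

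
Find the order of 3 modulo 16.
Powers of 3 mod 16: 3^1≡3, 3^2≡9, 3^3≡11, 3^4≡1. Order = 4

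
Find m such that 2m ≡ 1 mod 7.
Since 7 is prime, by Fermat 2^(-1) ≡ 2^{5} ≡ 4 mod 7. Verify: 2 × 4 = 8 ≡ 1 mod 7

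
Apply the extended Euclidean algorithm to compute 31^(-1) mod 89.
Extended GCD: 31(23) + 89(-8) = 1. So 31^(-1) ≡ 23 mod 89. Verify: 31 × 23 = 713 ≡ 1 mod 89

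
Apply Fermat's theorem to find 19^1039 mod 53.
By Fermat: 19^{52} ≡ 1 mod 53. 1039 ≡ 51 mod 52. So 19^{1039} ≡ 19^{51} ≡ 14 mod 53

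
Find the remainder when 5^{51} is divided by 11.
By Fermat: 5^{10} ≡ 1 mod 11. 51 = 5×10 + 1. So 5^{51} ≡ 5^{1} ≡ 5 mod 11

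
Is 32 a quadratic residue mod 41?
By Euler's criterion: 32^{20} ≡ 1 (mod 41). Since this equals 1, 32 is a QR.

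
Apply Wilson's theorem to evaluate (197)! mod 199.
(198)! = (197)! × (198) ≡ -1 (mod 199). So (197)! ≡ -1 × (198)^(-1) ≡ (-1)×(-1) = 1 (mod 199)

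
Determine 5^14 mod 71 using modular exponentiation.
By repeated squaring mod 71: 5^{1}≡5, 5^{2}≡25, 5^{4}≡57, 5^{8}≡54. Then 5^{14} = 5^{8+4+2} ≡ 54 × 57 × 25 ≡ 57 mod 71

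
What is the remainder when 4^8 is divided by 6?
By repeated squaring mod 6: 4^{1}≡4, 4^{2}≡4, 4^{4}≡4, 4^{8}≡4. So 4^{8} ≡ 4 mod 6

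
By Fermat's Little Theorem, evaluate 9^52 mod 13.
By Fermat: 9^{12} ≡ 1 (mod 13). 52 = 4×12 + 4. So 9^{52} ≡ 9^{4} ≡ 9 (mod 13)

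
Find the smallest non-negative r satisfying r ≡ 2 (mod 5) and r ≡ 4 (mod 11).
M = 5 × 11 = 55. M₁ = 11, y₁ ≡ 1 (mod 5). M₂ = 5, y₂ ≡ 9 (mod 11). r = 2×11×1 + 4×5×9 ≡ 37 (mod 55)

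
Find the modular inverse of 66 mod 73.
Since 73 is prime, by Fermat 66^(-1) ≡ 66^{71} ≡ 52 (mod 73). Verify: 66 × 52 = 3432 ≡ 1 (mod 73)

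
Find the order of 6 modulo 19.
Powers of 6 mod 19: 6^1≡6, 6^2≡17, 6^3≡7, 6^4≡4, 6^5≡5, 6^6≡11, 6^7≡9, 6^8≡16, 6^9≡1. ord_19(6) = 9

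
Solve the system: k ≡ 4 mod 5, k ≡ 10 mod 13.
M = 5 × 13 = 65. M₁ = 13, y₁ ≡ 2 mod 5. M₂ = 5, y₂ ≡ 8 mod 13. k = 4×13×2 + 10×5×8 ≡ 49 mod 65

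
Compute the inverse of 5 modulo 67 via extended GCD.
Extended GCD: 5(27) + 67(-2) = 1. So 5^(-1) ≡ 27 (mod 67). Verify: 5 × 27 = 135 ≡ 1 (mod 67)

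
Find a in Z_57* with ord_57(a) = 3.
7 has order 3 mod 57 since 7^{3} ≡ 1 mod 57 and no smaller power works.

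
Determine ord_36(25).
Powers of 25 mod 36: 25^1≡25, 25^2≡13, 25^3≡1. Order = 3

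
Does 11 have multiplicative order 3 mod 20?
Powers of 11 mod 20: 11^1≡11, 11^2≡1. Already 11^2≡1, so the order is 2 < 3. No, the actual order is 2.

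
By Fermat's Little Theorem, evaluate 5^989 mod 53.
By Fermat: 5^{52} ≡ 1 (mod 53). 989 ≡ 1 (mod 52). So 5^{989} ≡ 5^{1} ≡ 5 (mod 53)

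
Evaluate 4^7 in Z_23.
By repeated squaring mod 23: 4^{1}≡4, 4^{2}≡16, 4^{4}≡3. Then 4^{7} = 4^{4+2+1} ≡ 3 × 16 × 4 ≡ 8 mod 23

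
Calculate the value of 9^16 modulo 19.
By repeated squaring mod 19: 9^{1}≡9, 9^{2}≡5, 9^{4}≡6, 9^{8}≡17, 9^{16}≡4. So 9^{16} ≡ 4 mod 19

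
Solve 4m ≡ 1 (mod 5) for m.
Since 5 is prime, by Fermat 4^(-1) ≡ 4^{3} ≡ 4 (mod 5). Verify: 4 × 4 = 16 ≡ 1 (mod 5)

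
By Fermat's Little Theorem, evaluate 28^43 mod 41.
By Fermat: 28^{40} ≡ 1 (mod 41). So 28^{43} = 28^{40} · 28^{3} ≡ 28^{3} ≡ 17 (mod 41)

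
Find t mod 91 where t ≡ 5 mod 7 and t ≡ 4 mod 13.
M = 7 × 13 = 91. M₁ = 13, y₁ ≡ 6 mod 7. M₂ = 7, y₂ ≡ 2 mod 13. t = 5×13×6 + 4×7×2 ≡ 82 mod 91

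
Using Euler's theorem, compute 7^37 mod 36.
By Euler: 7^{12} ≡ 1 (mod 36) since gcd(7, 36) = 1. 37 = 3×12 + 1. So 7^{37} ≡ 7^{1} ≡ 7 (mod 36)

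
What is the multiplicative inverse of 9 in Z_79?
Since 79 is prime, by Fermat 9^(-1) ≡ 9^{77} ≡ 44 mod 79. Verify: 9 × 44 = 396 ≡ 1 mod 79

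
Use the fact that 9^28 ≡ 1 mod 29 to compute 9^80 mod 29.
By Fermat: 9^{28} ≡ 1 mod 29. 80 = 2×28 + 24. So 9^{80} ≡ 9^{24} ≡ 25 mod 29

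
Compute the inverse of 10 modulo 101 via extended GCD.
Extended GCD: 10(-10) + 101(1) = 1. So 10^(-1) ≡ -10 ≡ 91 mod 101. Verify: 10 × 91 = 910 ≡ 1 mod 101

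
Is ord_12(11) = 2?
Powers of 11 mod 12: 11^1≡11, 11^2≡1. First k with 11^k≡1 is k=2. Yes, ord_12(11) = 2.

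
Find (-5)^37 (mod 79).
By repeated squaring (mod 79): (-5)^{1}≡74, (-5)^{2}≡25, (-5)^{4}≡72, (-5)^{8}≡49, (-5)^{16}≡31, (-5)^{32}≡13. Then (-5)^{37} = (-5)^{32+4+1} ≡ 13 × 72 × 74 ≡ 60 (mod 79)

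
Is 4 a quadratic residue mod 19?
By Euler's criterion: 4^{9} ≡ 1 (mod 19). Since this equals 1, 4 is a QR.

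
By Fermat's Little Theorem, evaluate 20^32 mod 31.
By Fermat: 20^{30} ≡ 1 mod 31. So 20^{32} = 20^{30} · 20^{2} ≡ 20^{2} ≡ 28 mod 31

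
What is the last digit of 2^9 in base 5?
Using Fermat: 2^{4} ≡ 1 mod 5. 9 ≡ 1 mod 4. So 2^{9} ≡ 2^{1} ≡ 2 mod 5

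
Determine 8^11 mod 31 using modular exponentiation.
By repeated squaring mod 31: 8^{1}≡8, 8^{2}≡2, 8^{4}≡4, 8^{8}≡16. Then 8^{11} = 8^{8+2+1} ≡ 16 × 2 × 8 ≡ 8 mod 31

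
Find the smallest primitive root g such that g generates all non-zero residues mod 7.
g = 3. For each prime q|6: 3^{3}≡6, 3^{2}≡2, none ≡ 1, so ord_7(3) = 6 and 3 is a primitive root.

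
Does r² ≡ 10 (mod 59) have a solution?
By Euler's criterion: 10^{29} ≡ 58 (mod 59). Since this equals -1 (≡ 58), 10 is not a QR.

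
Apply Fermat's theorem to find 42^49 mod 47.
By Fermat: 42^{46} ≡ 1 mod 47. So 42^{49} = 42^{46} · 42^{3} ≡ 42^{3} ≡ 16 mod 47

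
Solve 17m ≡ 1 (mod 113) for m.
Since 113 is prime, by Fermat 17^(-1) ≡ 17^{111} ≡ 20 (mod 113). Verify: 17 × 20 = 340 ≡ 1 (mod 113)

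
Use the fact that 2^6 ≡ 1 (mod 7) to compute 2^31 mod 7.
By Fermat: 2^{6} ≡ 1 (mod 7). 31 = 5×6 + 1. So 2^{31} ≡ 2^{1} ≡ 2 (mod 7)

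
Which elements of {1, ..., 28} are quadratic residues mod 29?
QRs mod 29: {1, 4, 5, 6, 7, 9, 13, 16, 20, 22, 23, 24, 25, 28}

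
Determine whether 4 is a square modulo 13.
By Euler's criterion: 4^{6} ≡ 1 mod 13. Since this equals 1, 4 is a QR.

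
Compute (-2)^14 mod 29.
By repeated squaring mod 29: (-2)^{1}≡27, (-2)^{2}≡4, (-2)^{4}≡16, (-2)^{8}≡24. Then (-2)^{14} = (-2)^{8+4+2} ≡ 24 × 16 × 4 ≡ 28 mod 29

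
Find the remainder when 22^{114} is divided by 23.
By Fermat: 22^{22} ≡ 1 mod 23. 114 = 5×22 + 4. So 22^{114} ≡ 22^{4} ≡ 1 mod 23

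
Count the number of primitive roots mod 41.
A prime p has φ(p-1) primitive roots; here φ(40) = 16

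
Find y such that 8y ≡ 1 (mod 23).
Since 23 is prime, by Fermat 8^(-1) ≡ 8^{21} ≡ 3 (mod 23). Verify: 8 × 3 = 24 ≡ 1 (mod 23)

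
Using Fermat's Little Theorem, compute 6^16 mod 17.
By Fermat's Little Theorem, 6^{16} ≡ 1 (mod 17) since 17 is prime and gcd(6, 17) = 1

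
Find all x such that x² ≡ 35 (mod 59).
The square roots of 35 mod 59 are 25 and 34. Verify: 25² = 625 ≡ 35 (mod 59)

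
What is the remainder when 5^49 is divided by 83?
By repeated squaring mod 83: 5^{1}≡5, 5^{2}≡25, 5^{4}≡44, 5^{8}≡27, 5^{16}≡65, 5^{32}≡75. Then 5^{49} = 5^{32+16+1} ≡ 75 × 65 × 5 ≡ 56 mod 83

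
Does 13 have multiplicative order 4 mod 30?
Powers of 13 mod 30: 13^1≡13, 13^2≡19, 13^3≡7, 13^4≡1. First k with 13^k≡1 is k=4. Yes, ord_30(13) = 4.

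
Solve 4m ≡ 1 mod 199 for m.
Since 199 is prime, by Fermat 4^(-1) ≡ 4^{197} ≡ 50 mod 199. Verify: 4 × 50 = 200 ≡ 1 mod 199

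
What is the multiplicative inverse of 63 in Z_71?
Since 71 is prime, by Fermat 63^(-1) ≡ 63^{69} ≡ 62 mod 71. Verify: 63 × 62 = 3906 ≡ 1 mod 71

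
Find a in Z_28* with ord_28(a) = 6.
17 has order 6 mod 28 since 17^{6} ≡ 1 (mod 28) and no smaller power works.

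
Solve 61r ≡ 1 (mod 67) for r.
Since 67 is prime, by Fermat 61^(-1) ≡ 61^{65} ≡ 11 (mod 67). Verify: 61 × 11 = 671 ≡ 1 (mod 67)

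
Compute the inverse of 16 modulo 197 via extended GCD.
Extended GCD: 16(37) + 197(-3) = 1. So 16^(-1) ≡ 37 (mod 197). Verify: 16 × 37 = 592 ≡ 1 (mod 197)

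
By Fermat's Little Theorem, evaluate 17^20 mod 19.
By Fermat: 17^{18} ≡ 1 (mod 19). So 17^{20} = 17^{18} · 17^{2} ≡ 17^{2} ≡ 4 (mod 19)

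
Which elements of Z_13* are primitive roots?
There are φ(12) = 4 primitive roots mod 13: {2, 6, 7, 11}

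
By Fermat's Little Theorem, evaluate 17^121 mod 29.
By Fermat: 17^{28} ≡ 1 mod 29. 121 = 4×28 + 9. So 17^{121} ≡ 17^{9} ≡ 17 mod 29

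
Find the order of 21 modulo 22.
Powers of 21 mod 22: 21^1≡21, 21^2≡1. So the order of 21 is 2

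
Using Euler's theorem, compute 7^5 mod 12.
By Euler: 7^{4} ≡ 1 mod 12 since gcd(7, 12) = 1. 5 = 1×4 + 1. So 7^{5} ≡ 7^{1} ≡ 7 mod 12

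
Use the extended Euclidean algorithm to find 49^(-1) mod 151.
Extended GCD: 49(37) + 151(-12) = 1. So 49^(-1) ≡ 37 (mod 151). Verify: 49 × 37 = 1813 ≡ 1 (mod 151)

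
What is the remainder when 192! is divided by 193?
By Wilson's theorem, (192)! ≡ -1 ≡ 192 (mod 193)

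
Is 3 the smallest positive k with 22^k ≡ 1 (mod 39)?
Powers of 22 mod 39: 22^1≡22, 22^2≡16, 22^3≡1. First k with 22^k≡1 is k=3. Yes, ord_39(22) = 3.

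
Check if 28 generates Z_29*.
28^{2} ≡ 1 (mod 29) and 2 < 28, so ord_29(28) = 2 ≠ 28 and 28 is not a primitive root.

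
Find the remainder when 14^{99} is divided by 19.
By Fermat: 14^{18} ≡ 1 (mod 19). 99 = 5×18 + 9. So 14^{99} ≡ 14^{9} ≡ 18 (mod 19)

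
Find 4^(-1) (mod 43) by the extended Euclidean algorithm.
Extended GCD: 4(11) + 43(-1) = 1. So 4^(-1) ≡ 11 (mod 43). Verify: 4 × 11 = 44 ≡ 1 (mod 43)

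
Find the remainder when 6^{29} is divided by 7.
By Fermat: 6^{6} ≡ 1 (mod 7). 29 = 4×6 + 5. So 6^{29} ≡ 6^{5} ≡ 6 (mod 7)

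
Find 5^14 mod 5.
By repeated squaring mod 5: 5^{1}≡0, 5^{2}≡0, 5^{4}≡0, 5^{8}≡0. Then 5^{14} = 5^{8+4+2} ≡ 0 × 0 × 0 ≡ 0 mod 5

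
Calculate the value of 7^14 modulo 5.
Using Fermat: 7^{4} ≡ 1 (mod 5). 14 ≡ 2 (mod 4). So 7^{14} ≡ 7^{2} ≡ 4 (mod 5)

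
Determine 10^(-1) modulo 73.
Since 73 is prime, by Fermat 10^(-1) ≡ 10^{71} ≡ 22 mod 73. Verify: 10 × 22 = 220 ≡ 1 mod 73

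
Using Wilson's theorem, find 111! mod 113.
(112)! = (111)! × (112) ≡ -1 mod 113. So (111)! ≡ -1 × (112)^(-1) ≡ (-1)×(-1) = 1 mod 113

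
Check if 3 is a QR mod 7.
By Euler's criterion: 3^{3} ≡ 6 mod 7. Since this equals -1 (≡ 6), 3 is not a QR.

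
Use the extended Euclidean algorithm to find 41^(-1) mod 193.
Extended GCD: 41(-80) + 193(17) = 1. So 41^(-1) ≡ -80 ≡ 113 (mod 193). Verify: 41 × 113 = 4633 ≡ 1 (mod 193)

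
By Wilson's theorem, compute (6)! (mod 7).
By Wilson's theorem, (6)! ≡ -1 ≡ 6 (mod 7)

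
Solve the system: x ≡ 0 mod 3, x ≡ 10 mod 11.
M = 3 × 11 = 33. M₁ = 11, y₁ ≡ 2 mod 3. M₂ = 3, y₂ ≡ 4 mod 11. x = 0×11×2 + 10×3×4 ≡ 21 mod 33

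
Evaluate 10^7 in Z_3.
Using Fermat: 10^{2} ≡ 1 (mod 3). 7 ≡ 1 (mod 2). So 10^{7} ≡ 10^{1} ≡ 1 (mod 3)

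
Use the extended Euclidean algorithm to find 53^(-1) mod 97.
Extended GCD: 53(11) + 97(-6) = 1. So 53^(-1) ≡ 11 (mod 97). Verify: 53 × 11 = 583 ≡ 1 (mod 97)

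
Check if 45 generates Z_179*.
45^{89} ≡ 1 (mod 179) and 89 < 178, so ord_179(45) = 89 ≠ 178 and 45 is not a primitive root.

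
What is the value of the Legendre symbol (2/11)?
(2/11) = 2^{5} mod 11 = -1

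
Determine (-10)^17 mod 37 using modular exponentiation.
By repeated squaring (mod 37): (-10)^{1}≡27, (-10)^{2}≡26, (-10)^{4}≡10, (-10)^{8}≡26, (-10)^{16}≡10. Then (-10)^{17} = (-10)^{16+1} ≡ 10 × 27 ≡ 11 (mod 37)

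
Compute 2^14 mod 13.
Using Fermat: 2^{12} ≡ 1 (mod 13). 14 ≡ 2 (mod 12). So 2^{14} ≡ 2^{2} ≡ 4 (mod 13)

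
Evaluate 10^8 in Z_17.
By repeated squaring (mod 17): 10^{1}≡10, 10^{2}≡15, 10^{4}≡4, 10^{8}≡16. So 10^{8} ≡ 16 (mod 17)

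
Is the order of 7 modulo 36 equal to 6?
Powers of 7 mod 36: 7^1≡7, 7^2≡13, 7^3≡19, 7^4≡25, 7^5≡31, 7^6≡1. First k with 7^k≡1 is k=6. Yes, ord_36(7) = 6.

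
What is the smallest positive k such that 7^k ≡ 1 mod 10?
Powers of 7 mod 10: 7^1≡7, 7^2≡9, 7^3≡3, 7^4≡1. So the order of 7 is 4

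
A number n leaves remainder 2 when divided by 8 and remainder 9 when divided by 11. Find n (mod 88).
M = 8 × 11 = 88. M₁ = 11, y₁ ≡ 3 (mod 8). M₂ = 8, y₂ ≡ 7 (mod 11). n = 2×11×3 + 9×8×7 ≡ 42 (mod 88)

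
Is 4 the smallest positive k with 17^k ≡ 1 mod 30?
Powers of 17 mod 30: 17^1≡17, 17^2≡19, 17^3≡23, 17^4≡1. First k with 17^k≡1 is k=4. Yes, ord_30(17) = 4.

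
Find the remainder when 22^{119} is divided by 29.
By Fermat: 22^{28} ≡ 1 (mod 29). 119 = 4×28 + 7. So 22^{119} ≡ 22^{7} ≡ 28 (mod 29)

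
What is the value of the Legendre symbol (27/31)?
(27/31) = 27^{15} mod 31 = -1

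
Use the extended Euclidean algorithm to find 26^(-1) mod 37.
Extended GCD: 26(10) + 37(-7) = 1. So 26^(-1) ≡ 10 mod 37. Verify: 26 × 10 = 260 ≡ 1 mod 37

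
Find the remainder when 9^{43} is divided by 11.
By Fermat: 9^{10} ≡ 1 (mod 11). 43 = 4×10 + 3. So 9^{43} ≡ 9^{3} ≡ 3 (mod 11)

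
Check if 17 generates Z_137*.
17^{68} ≡ 1 mod 137 and 68 < 136, so ord_137(17) = 68 ≠ 136 and 17 is not a primitive root.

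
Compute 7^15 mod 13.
Using Fermat: 7^{12} ≡ 1 mod 13. 15 ≡ 3 mod 12. So 7^{15} ≡ 7^{3} ≡ 5 mod 13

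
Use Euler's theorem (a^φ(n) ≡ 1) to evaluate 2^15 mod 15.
By Euler: 2^{8} ≡ 1 mod 15 since gcd(2, 15) = 1. 15 = 1×8 + 7. So 2^{15} ≡ 2^{7} ≡ 8 mod 15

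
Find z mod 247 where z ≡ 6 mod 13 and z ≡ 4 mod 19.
M = 13 × 19 = 247. M₁ = 19, y₁ ≡ 11 mod 13. M₂ = 13, y₂ ≡ 3 mod 19. z = 6×19×11 + 4×13×3 ≡ 175 mod 247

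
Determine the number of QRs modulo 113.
Exactly half the non-zero residues mod a prime are QRs: (113-1)/2 = 56.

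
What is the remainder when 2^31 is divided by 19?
Using Fermat: 2^{18} ≡ 1 (mod 19). 31 ≡ 13 (mod 18). So 2^{31} ≡ 2^{13} ≡ 3 (mod 19)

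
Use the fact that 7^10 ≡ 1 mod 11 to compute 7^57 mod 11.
By Fermat: 7^{10} ≡ 1 mod 11. 57 = 5×10 + 7. So 7^{57} ≡ 7^{7} ≡ 6 mod 11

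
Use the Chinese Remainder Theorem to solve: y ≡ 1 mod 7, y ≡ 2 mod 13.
M = 7 × 13 = 91. M₁ = 13, y₁ ≡ 6 mod 7. M₂ = 7, y₂ ≡ 2 mod 13. y = 1×13×6 + 2×7×2 ≡ 15 mod 91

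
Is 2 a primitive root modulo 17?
2^{8} ≡ 1 (mod 17) and 8 < 16, so ord_17(2) = 8 ≠ 16 and 2 is not a primitive root.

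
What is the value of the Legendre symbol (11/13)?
(11/13) = 11^{6} mod 13 = -1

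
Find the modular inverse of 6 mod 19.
Since 19 is prime, by Fermat 6^(-1) ≡ 6^{17} ≡ 16 (mod 19). Verify: 6 × 16 = 96 ≡ 1 (mod 19)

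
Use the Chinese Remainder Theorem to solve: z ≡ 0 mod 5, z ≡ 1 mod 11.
M = 5 × 11 = 55. M₁ = 11, y₁ ≡ 1 mod 5. M₂ = 5, y₂ ≡ 9 mod 11. z = 0×11×1 + 1×5×9 ≡ 45 mod 55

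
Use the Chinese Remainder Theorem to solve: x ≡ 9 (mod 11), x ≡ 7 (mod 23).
M = 11 × 23 = 253. M₁ = 23, y₁ ≡ 1 (mod 11). M₂ = 11, y₂ ≡ 21 (mod 23). x = 9×23×1 + 7×11×21 ≡ 53 (mod 253)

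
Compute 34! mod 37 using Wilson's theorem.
(36)! = (34)! × (35) × (36) ≡ -1 mod 37. So (34)! ≡ -1 × [(36)(35)]^(-1) ≡ 18 mod 37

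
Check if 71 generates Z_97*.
ord_97(71) divides 96. For each prime q|96: 71^{48}≡96, 71^{32}≡61, none ≡ 1. So 71 has order 96 and is a primitive root mod 97.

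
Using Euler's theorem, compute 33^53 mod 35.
By Euler: 33^{24} ≡ 1 mod 35 since gcd(33, 35) = 1. 53 = 2×24 + 5. So 33^{53} ≡ 33^{5} ≡ 3 mod 35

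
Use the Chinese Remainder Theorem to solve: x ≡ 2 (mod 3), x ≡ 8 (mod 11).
M = 3 × 11 = 33. M₁ = 11, y₁ ≡ 2 (mod 3). M₂ = 3, y₂ ≡ 4 (mod 11). x = 2×11×2 + 8×3×4 ≡ 8 (mod 33)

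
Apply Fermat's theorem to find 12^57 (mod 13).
By Fermat: 12^{12} ≡ 1 (mod 13). 57 = 4×12 + 9. So 12^{57} ≡ 12^{9} ≡ 12 (mod 13)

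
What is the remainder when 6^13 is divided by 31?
By repeated squaring mod 31: 6^{1}≡6, 6^{2}≡5, 6^{4}≡25, 6^{8}≡5. Then 6^{13} = 6^{8+4+1} ≡ 5 × 25 × 6 ≡ 6 mod 31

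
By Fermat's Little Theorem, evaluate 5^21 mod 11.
By Fermat: 5^{10} ≡ 1 (mod 11). 21 = 2×10 + 1. So 5^{21} ≡ 5^{1} ≡ 5 (mod 11)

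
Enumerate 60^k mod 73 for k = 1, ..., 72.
60^1, 60^2, ..., 60^{72} mod 73: [60, 23, 66, 18, 58, 49, 20, 32, 22, 6, 68, 65, 31, 35, 56, 2, 47, 46, 59, 36, 43, 25, 40, 64, 44, 12, 63, 57, 62, 70, 39, 4, 21, 19, 45, 72, 13, 50, 7, 55, 15, 24, 53, 41, 51, 67, 5, 8, 42, 38, 17, 71, 26, 27, 14, 37, 30, 48, 33, 9, 29, 61, 10, 16, 11, 3, 34, 69, 52, 54, 28, 1]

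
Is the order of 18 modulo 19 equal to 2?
Powers of 18 mod 19: 18^1≡18, 18^2≡1. First k with 18^k≡1 is k=2. Yes, ord_19(18) = 2.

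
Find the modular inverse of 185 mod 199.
Since 199 is prime, by Fermat 185^(-1) ≡ 185^{197} ≡ 71 mod 199. Verify: 185 × 71 = 13135 ≡ 1 mod 199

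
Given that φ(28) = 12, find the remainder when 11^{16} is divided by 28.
By Euler: 11^{12} ≡ 1 mod 28 since gcd(11, 28) = 1. 16 = 1×12 + 4. So 11^{16} ≡ 11^{4} ≡ 25 mod 28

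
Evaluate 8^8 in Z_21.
By repeated squaring (mod 21): 8^{1}≡8, 8^{2}≡1, 8^{4}≡1, 8^{8}≡1. So 8^{8} ≡ 1 (mod 21)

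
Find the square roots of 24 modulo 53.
The square roots of 24 mod 53 are 36 and 17. Verify: 36² = 1296 ≡ 24 (mod 53)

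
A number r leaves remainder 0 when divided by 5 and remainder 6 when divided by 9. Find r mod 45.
M = 5 × 9 = 45. M₁ = 9, y₁ ≡ 4 mod 5. M₂ = 5, y₂ ≡ 2 mod 9. r = 0×9×4 + 6×5×2 ≡ 15 mod 45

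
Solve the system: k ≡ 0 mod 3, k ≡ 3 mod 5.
M = 3 × 5 = 15. M₁ = 5, y₁ ≡ 2 mod 3. M₂ = 3, y₂ ≡ 2 mod 5. k = 0×5×2 + 3×3×2 ≡ 3 mod 15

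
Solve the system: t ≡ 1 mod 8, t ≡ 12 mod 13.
M = 8 × 13 = 104. M₁ = 13, y₁ ≡ 5 mod 8. M₂ = 8, y₂ ≡ 5 mod 13. t = 1×13×5 + 12×8×5 ≡ 25 mod 104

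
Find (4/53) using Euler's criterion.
(4/53) = 4^{26} mod 53 = 1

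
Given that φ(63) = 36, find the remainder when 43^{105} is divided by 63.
By Euler: 43^{36} ≡ 1 (mod 63) since gcd(43, 63) = 1. 105 = 2×36 + 33. So 43^{105} ≡ 43^{33} ≡ 1 (mod 63)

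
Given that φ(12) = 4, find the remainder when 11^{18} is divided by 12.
By Euler: 11^{4} ≡ 1 (mod 12) since gcd(11, 12) = 1. 18 = 4×4 + 2. So 11^{18} ≡ 11^{2} ≡ 1 (mod 12)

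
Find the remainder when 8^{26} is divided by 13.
By Fermat: 8^{12} ≡ 1 (mod 13). 26 = 2×12 + 2. So 8^{26} ≡ 8^{2} ≡ 12 (mod 13)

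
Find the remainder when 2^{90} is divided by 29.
By Fermat: 2^{28} ≡ 1 (mod 29). 90 = 3×28 + 6. So 2^{90} ≡ 2^{6} ≡ 6 (mod 29)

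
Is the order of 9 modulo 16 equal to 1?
Powers of 9 mod 16: 9^1≡9, 9^2≡1. 9^1≡9≢1, so ord ≠ 1. No, the actual order is 2.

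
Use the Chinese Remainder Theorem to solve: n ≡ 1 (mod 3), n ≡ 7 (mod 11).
M = 3 × 11 = 33. M₁ = 11, y₁ ≡ 2 (mod 3). M₂ = 3, y₂ ≡ 4 (mod 11). n = 1×11×2 + 7×3×4 ≡ 7 (mod 33)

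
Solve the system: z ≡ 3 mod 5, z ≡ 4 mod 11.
M = 5 × 11 = 55. M₁ = 11, y₁ ≡ 1 mod 5. M₂ = 5, y₂ ≡ 9 mod 11. z = 3×11×1 + 4×5×9 ≡ 48 mod 55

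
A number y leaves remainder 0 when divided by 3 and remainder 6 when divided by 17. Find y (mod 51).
M = 3 × 17 = 51. M₁ = 17, y₁ ≡ 2 (mod 3). M₂ = 3, y₂ ≡ 6 (mod 17). y = 0×17×2 + 6×3×6 ≡ 6 (mod 51)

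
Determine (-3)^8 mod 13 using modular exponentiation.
By repeated squaring (mod 13): (-3)^{1}≡10, (-3)^{2}≡9, (-3)^{4}≡3, (-3)^{8}≡9. So (-3)^{8} ≡ 9 (mod 13)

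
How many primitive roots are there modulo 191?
There are φ(191-1) = φ(190) = 72 primitive roots modulo 191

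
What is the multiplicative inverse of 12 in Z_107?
Since 107 is prime, by Fermat 12^(-1) ≡ 12^{105} ≡ 9 (mod 107). Verify: 12 × 9 = 108 ≡ 1 (mod 107)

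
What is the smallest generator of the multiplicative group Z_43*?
g = 3. For each prime q|42: 3^{21}≡42, 3^{14}≡36, 3^{6}≡41, none ≡ 1, so ord_43(3) = 42 and 3 is a primitive root.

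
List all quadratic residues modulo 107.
Quadratic residues modulo 107: {1, 3, 4, 9, 10, 11, 12, 13, 14, 16, 19, 23, 25, 27, 29, 30, 33, 34, 35, 36, 37, 39, 40, 41, 42, 44, 47, 48, 49, 52, 53, 56, 57, 61, 62, 64, 69, 75, 76, 79, 81, 83, 85, 86, 87, 89, 90, 92, 99, 100, 101, 102, 105}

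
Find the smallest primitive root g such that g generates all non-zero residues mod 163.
g = 2. For each prime q|162: 2^{81}≡162, 2^{54}≡104, none ≡ 1, so ord_163(2) = 162 and 2 is a primitive root.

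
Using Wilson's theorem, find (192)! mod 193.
By Wilson's theorem, (192)! ≡ -1 ≡ 192 mod 193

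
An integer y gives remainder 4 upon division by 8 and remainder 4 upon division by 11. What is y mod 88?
M = 8 × 11 = 88. M₁ = 11, y₁ ≡ 3 mod 8. M₂ = 8, y₂ ≡ 7 mod 11. y = 4×11×3 + 4×8×7 ≡ 4 mod 88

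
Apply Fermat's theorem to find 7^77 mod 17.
By Fermat: 7^{16} ≡ 1 mod 17. 77 = 4×16 + 13. So 7^{77} ≡ 7^{13} ≡ 6 mod 17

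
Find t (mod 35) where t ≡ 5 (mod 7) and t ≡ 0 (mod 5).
M = 7 × 5 = 35. M₁ = 5, y₁ ≡ 3 (mod 7). M₂ = 7, y₂ ≡ 3 (mod 5). t = 5×5×3 + 0×7×3 ≡ 5 (mod 35)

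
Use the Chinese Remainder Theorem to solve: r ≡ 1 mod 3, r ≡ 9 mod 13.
M = 3 × 13 = 39. M₁ = 13, y₁ ≡ 1 mod 3. M₂ = 3, y₂ ≡ 9 mod 13. r = 1×13×1 + 9×3×9 ≡ 22 mod 39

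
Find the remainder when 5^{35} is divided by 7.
By Fermat: 5^{6} ≡ 1 mod 7. 35 = 5×6 + 5. So 5^{35} ≡ 5^{5} ≡ 3 mod 7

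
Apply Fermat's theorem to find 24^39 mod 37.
By Fermat: 24^{36} ≡ 1 mod 37. So 24^{39} = 24^{36} · 24^{3} ≡ 24^{3} ≡ 23 mod 37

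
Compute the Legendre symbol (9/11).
(9/11) = 9^{5} mod 11 = 1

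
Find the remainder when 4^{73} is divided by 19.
By Fermat: 4^{18} ≡ 1 (mod 19). 73 = 4×18 + 1. So 4^{73} ≡ 4^{1} ≡ 4 (mod 19)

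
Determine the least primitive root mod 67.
g = 2. Powers: [2, 4, 8, 16, 32, 64, 61, 55, 43, ...] generates all 66 non-zero residues.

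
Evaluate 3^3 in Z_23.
3^{3} = 27 ≡ 4 mod 23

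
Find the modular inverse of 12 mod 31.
Since 31 is prime, by Fermat 12^(-1) ≡ 12^{29} ≡ 13 mod 31. Verify: 12 × 13 = 156 ≡ 1 mod 31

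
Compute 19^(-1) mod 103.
Since 103 is prime, by Fermat 19^(-1) ≡ 19^{101} ≡ 38 mod 103. Verify: 19 × 38 = 722 ≡ 1 mod 103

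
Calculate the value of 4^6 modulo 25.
By repeated squaring mod 25: 4^{1}≡4, 4^{2}≡16, 4^{4}≡6. Then 4^{6} = 4^{4+2} ≡ 6 × 16 ≡ 21 mod 25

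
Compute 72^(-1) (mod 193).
Since 193 is prime, by Fermat 72^(-1) ≡ 72^{191} ≡ 126 (mod 193). Verify: 72 × 126 = 9072 ≡ 1 (mod 193)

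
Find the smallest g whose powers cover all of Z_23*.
g = 5. For each prime q|22: 5^{11}≡22, 5^{2}≡2, none ≡ 1, so ord_23(5) = 22 and 5 is a primitive root.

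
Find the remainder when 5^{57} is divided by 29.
By Fermat: 5^{28} ≡ 1 (mod 29). 57 = 2×28 + 1. So 5^{57} ≡ 5^{1} ≡ 5 (mod 29)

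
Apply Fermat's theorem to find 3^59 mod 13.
By Fermat: 3^{12} ≡ 1 mod 13. 59 = 4×12 + 11. So 3^{59} ≡ 3^{11} ≡ 9 mod 13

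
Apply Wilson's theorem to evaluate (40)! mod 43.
(42)! = (40)! × (41) × (42) ≡ -1 mod 43. So (40)! ≡ -1 × [(42)(41)]^(-1) ≡ 21 mod 43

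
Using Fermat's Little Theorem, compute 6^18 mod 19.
By Fermat's Little Theorem, 6^{18} ≡ 1 mod 19 since 19 is prime and gcd(6, 19) = 1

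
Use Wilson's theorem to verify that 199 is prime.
(198)! mod 199 = 198. Since this equals -1 mod 199, Wilson confirms 199 is prime.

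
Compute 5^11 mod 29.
By repeated squaring (mod 29): 5^{1}≡5, 5^{2}≡25, 5^{4}≡16, 5^{8}≡24. Then 5^{11} = 5^{8+2+1} ≡ 24 × 25 × 5 ≡ 13 (mod 29)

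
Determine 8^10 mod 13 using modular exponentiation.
By repeated squaring mod 13: 8^{1}≡8, 8^{2}≡12, 8^{4}≡1, 8^{8}≡1. Then 8^{10} = 8^{8+2} ≡ 1 × 12 ≡ 12 mod 13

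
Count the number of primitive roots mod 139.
A prime p has φ(p-1) primitive roots; here φ(138) = 44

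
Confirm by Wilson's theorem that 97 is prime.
(96)! mod 97 = 96. Since this equals -1 (mod 97), Wilson confirms 97 is prime.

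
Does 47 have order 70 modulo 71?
ord_71(47) divides 70. For each prime q|70: 47^{35}≡70, 47^{14}≡25, 47^{10}≡37, none ≡ 1. So 47 has order 70 and is a primitive root mod 71.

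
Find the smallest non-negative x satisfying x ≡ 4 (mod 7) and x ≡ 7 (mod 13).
M = 7 × 13 = 91. M₁ = 13, y₁ ≡ 6 (mod 7). M₂ = 7, y₂ ≡ 2 (mod 13). x = 4×13×6 + 7×7×2 ≡ 46 (mod 91)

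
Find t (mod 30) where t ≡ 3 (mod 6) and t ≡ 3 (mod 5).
M = 6 × 5 = 30. M₁ = 5, y₁ ≡ 5 (mod 6). M₂ = 6, y₂ ≡ 1 (mod 5). t = 3×5×5 + 3×6×1 ≡ 3 (mod 30)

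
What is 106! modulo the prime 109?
(108)! = (106)! × (107) × (108) ≡ -1 mod 109. So (106)! ≡ -1 × [(108)(107)]^(-1) ≡ 54 mod 109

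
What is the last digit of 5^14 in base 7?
Using Fermat: 5^{6} ≡ 1 (mod 7). 14 ≡ 2 (mod 6). So 5^{14} ≡ 5^{2} ≡ 4 (mod 7)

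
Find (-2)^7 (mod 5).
Using Fermat: (-2)^{4} ≡ 1 (mod 5). 7 ≡ 3 (mod 4). So (-2)^{7} ≡ (-2)^{3} ≡ 2 (mod 5)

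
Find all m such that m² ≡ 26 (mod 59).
The square roots of 26 mod 59 are 12 and 47. Verify: 12² = 144 ≡ 26 (mod 59)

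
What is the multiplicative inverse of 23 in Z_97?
Since 97 is prime, by Fermat 23^(-1) ≡ 23^{95} ≡ 38 mod 97. Verify: 23 × 38 = 874 ≡ 1 mod 97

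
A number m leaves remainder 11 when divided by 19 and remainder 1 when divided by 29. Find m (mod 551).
M = 19 × 29 = 551. M₁ = 29, y₁ ≡ 2 (mod 19). M₂ = 19, y₂ ≡ 26 (mod 29). m = 11×29×2 + 1×19×26 ≡ 30 (mod 551)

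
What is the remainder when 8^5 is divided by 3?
Using Fermat: 8^{2} ≡ 1 mod 3. 5 ≡ 1 mod 2. So 8^{5} ≡ 8^{1} ≡ 2 mod 3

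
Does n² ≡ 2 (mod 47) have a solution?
By Euler's criterion: 2^{23} ≡ 1 (mod 47). Since this equals 1, 2 is a QR.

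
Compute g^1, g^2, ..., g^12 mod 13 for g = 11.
11^1, 11^2, ..., 11^{12} mod 13: [11, 4, 5, 3, 7, 12, 2, 9, 8, 10, 6, 1]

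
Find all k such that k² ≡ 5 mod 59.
The square roots of 5 mod 59 are 51 and 8. Verify: 51² = 2601 ≡ 5 mod 59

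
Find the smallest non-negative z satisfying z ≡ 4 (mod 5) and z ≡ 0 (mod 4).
M = 5 × 4 = 20. M₁ = 4, y₁ ≡ 4 (mod 5). M₂ = 5, y₂ ≡ 1 (mod 4). z = 4×4×4 + 0×5×1 ≡ 4 (mod 20)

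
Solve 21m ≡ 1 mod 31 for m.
Since 31 is prime, by Fermat 21^(-1) ≡ 21^{29} ≡ 3 mod 31. Verify: 21 × 3 = 63 ≡ 1 mod 31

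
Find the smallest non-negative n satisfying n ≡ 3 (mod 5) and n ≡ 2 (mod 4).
M = 5 × 4 = 20. M₁ = 4, y₁ ≡ 4 (mod 5). M₂ = 5, y₂ ≡ 1 (mod 4). n = 3×4×4 + 2×5×1 ≡ 18 (mod 20)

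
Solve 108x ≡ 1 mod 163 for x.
Since 163 is prime, by Fermat 108^(-1) ≡ 108^{161} ≡ 80 mod 163. Verify: 108 × 80 = 8640 ≡ 1 mod 163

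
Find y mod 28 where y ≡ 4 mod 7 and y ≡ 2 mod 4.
M = 7 × 4 = 28. M₁ = 4, y₁ ≡ 2 mod 7. M₂ = 7, y₂ ≡ 3 mod 4. y = 4×4×2 + 2×7×3 ≡ 18 mod 28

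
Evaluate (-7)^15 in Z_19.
By repeated squaring mod 19: (-7)^{1}≡12, (-7)^{2}≡11, (-7)^{4}≡7, (-7)^{8}≡11. Then (-7)^{15} = (-7)^{8+4+2+1} ≡ 11 × 7 × 11 × 12 ≡ 18 mod 19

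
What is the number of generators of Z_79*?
There are φ(79-1) = φ(78) = 24 primitive roots modulo 79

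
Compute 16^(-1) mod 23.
Since 23 is prime, by Fermat 16^(-1) ≡ 16^{21} ≡ 13 mod 23. Verify: 16 × 13 = 208 ≡ 1 mod 23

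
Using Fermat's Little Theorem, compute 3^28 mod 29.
By Fermat's Little Theorem, 3^{28} ≡ 1 (mod 29) since 29 is prime and gcd(3, 29) = 1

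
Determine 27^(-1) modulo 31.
Since 31 is prime, by Fermat 27^(-1) ≡ 27^{29} ≡ 23 mod 31. Verify: 27 × 23 = 621 ≡ 1 mod 31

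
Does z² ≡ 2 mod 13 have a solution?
By Euler's criterion: 2^{6} ≡ 12 mod 13. Since this equals -1 (≡ 12), 2 is not a QR.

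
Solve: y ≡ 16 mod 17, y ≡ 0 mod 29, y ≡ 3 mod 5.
M = 17 × 29 × 5 = 2465. M₁ = 145, y₁ ≡ 2 mod 17. M₂ = 85, y₂ ≡ 14 mod 29. M₃ = 493, y₃ ≡ 2 mod 5. y = 16×145×2 + 0×85×14 + 3×493×2 ≡ 203 mod 2465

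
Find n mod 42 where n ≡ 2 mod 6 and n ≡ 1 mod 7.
M = 6 × 7 = 42. M₁ = 7, y₁ ≡ 1 mod 6. M₂ = 6, y₂ ≡ 6 mod 7. n = 2×7×1 + 1×6×6 ≡ 8 mod 42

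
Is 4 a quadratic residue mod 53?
By Euler's criterion: 4^{26} ≡ 1 (mod 53). Since this equals 1, 4 is a QR.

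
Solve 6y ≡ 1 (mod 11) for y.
Since 11 is prime, by Fermat 6^(-1) ≡ 6^{9} ≡ 2 (mod 11). Verify: 6 × 2 = 12 ≡ 1 (mod 11)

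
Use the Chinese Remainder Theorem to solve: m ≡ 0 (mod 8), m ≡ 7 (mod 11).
M = 8 × 11 = 88. M₁ = 11, y₁ ≡ 3 (mod 8). M₂ = 8, y₂ ≡ 7 (mod 11). m = 0×11×3 + 7×8×7 ≡ 40 (mod 88)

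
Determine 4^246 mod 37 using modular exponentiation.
Using Fermat: 4^{36} ≡ 1 mod 37. 246 ≡ 30 mod 36. So 4^{246} ≡ 4^{30} ≡ 10 mod 37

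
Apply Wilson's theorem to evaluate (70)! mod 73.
(72)! = (70)! × (71) × (72) ≡ -1 (mod 73). So (70)! ≡ -1 × [(72)(71)]^(-1) ≡ 36 (mod 73)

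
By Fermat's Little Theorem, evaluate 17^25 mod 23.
By Fermat: 17^{22} ≡ 1 (mod 23). So 17^{25} = 17^{22} · 17^{3} ≡ 17^{3} ≡ 14 (mod 23)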